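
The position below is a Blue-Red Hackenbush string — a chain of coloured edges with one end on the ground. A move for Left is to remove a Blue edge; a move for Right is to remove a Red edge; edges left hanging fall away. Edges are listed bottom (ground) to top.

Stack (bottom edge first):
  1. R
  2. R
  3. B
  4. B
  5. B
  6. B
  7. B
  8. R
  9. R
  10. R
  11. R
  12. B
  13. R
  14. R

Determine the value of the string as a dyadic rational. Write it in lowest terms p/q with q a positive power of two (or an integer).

-4343/4096

G_1 [R]  L=[·]  R=[0]  => -1
G_2 [RR]  L=[·]  R=[-1, 0]  => -2
G_3 [RRB]  L=[-2]  R=[-1, 0]  => -3/2
G_4 [RRBB]  L=[-2, -3/2]  R=[-1, 0]  => -5/4
G_5 [RRBBB]  L=[-2, -3/2, -5/4]  R=[-1, 0]  => -9/8
G_6 [RRBBBB]  L=[-2, -3/2, -5/4, -9/8]  R=[-1, 0]  => -17/16
G_7 [RRBBBBB]  L=[-2, -3/2, -5/4, -9/8, -17/16]  R=[-1, 0]  => -33/32
G_8 [RRBBBBBR]  L=[-2, -3/2, -5/4, -9/8, -17/16]  R=[-33/32, -1, 0]  => -67/64
G_9 [RRBBBBBRR]  L=[-2, -3/2, -5/4, -9/8, -17/16]  R=[-67/64, -33/32, -1, 0]  => -135/128
G_10 [RRBBBBBRRR]  L=[-2, -3/2, -5/4, -9/8, -17/16]  R=[-135/128, -67/64, -33/32, -1, 0]  => -271/256
G_11 [RRBBBBBRRRR]  L=[-2, -3/2, -5/4, -9/8, -17/16]  R=[-271/256, -135/128, -67/64, -33/32, -1, 0]  => -543/512
G_12 [RRBBBBBRRRRB]  L=[-2, -3/2, -5/4, -9/8, -17/16, -543/512]  R=[-271/256, -135/128, -67/64, -33/32, -1, 0]  => -1085/1024
G_13 [RRBBBBBRRRRBR]  L=[-2, -3/2, -5/4, -9/8, -17/16, -543/512]  R=[-1085/1024, -271/256, -135/128, -67/64, -33/32, -1, 0]  => -2171/2048
G_14 [RRBBBBBRRRRBRR]  L=[-2, -3/2, -5/4, -9/8, -17/16, -543/512]  R=[-2171/2048, -1085/1024, -271/256, -135/128, -67/64, -33/32, -1, 0]  => -4343/4096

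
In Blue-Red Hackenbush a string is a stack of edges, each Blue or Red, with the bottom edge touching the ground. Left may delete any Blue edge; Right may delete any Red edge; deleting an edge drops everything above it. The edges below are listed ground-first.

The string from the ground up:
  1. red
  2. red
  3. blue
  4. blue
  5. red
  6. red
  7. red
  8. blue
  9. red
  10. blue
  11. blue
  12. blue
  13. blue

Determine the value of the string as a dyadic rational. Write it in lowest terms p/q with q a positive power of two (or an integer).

1 of 13 · r · max L −∞ · min R 0 gives -1
2 of 13 · rr · max L −∞ · min R -1 gives -2
3 of 13 · rrb · max L -2 · min R -1 gives -3/2
4 of 13 · rrbb · max L -3/2 · min R -1 gives -5/4
5 of 13 · rrbbr · max L -3/2 · min R -5/4 gives -11/8
6 of 13 · rrbbrr · max L -3/2 · min R -11/8 gives -23/16
7 of 13 · rrbbrrr · max L -3/2 · min R -23/16 gives -47/32
8 of 13 · rrbbrrrb · max L -47/32 · min R -23/16 gives -93/64
9 of 13 · rrbbrrrbr · max L -47/32 · min R -93/64 gives -187/128
10 of 13 · rrbbrrrbrb · max L -187/128 · min R -93/64 gives -373/256
11 of 13 · rrbbrrrbrbb · max L -373/256 · min R -93/64 gives -745/512
12 of 13 · rrbbrrrbrbbb · max L -745/512 · min R -93/64 gives -1489/1024
13 of 13 · rrbbrrrbrbbbb · max L -1489/1024 · min R -93/64 gives -2977/2048

-2977/2048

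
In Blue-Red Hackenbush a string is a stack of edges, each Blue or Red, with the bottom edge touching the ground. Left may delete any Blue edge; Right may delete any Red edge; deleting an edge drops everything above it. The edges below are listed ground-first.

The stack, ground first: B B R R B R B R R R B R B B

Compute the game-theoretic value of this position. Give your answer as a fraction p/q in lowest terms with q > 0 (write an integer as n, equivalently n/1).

5399/4096

Prefix values for B B R R B R B R R R B R B B via {L|R} + simplicity:
step 1: add B to get B; options L={ 0 } R={ ∅ } -> 1
step 2: add B to get BB; options L={ 0 1 } R={ ∅ } -> 2
step 3: add R to get BBR; options L={ 0 1 } R={ 2 } -> 3/2
step 4: add R to get BBRR; options L={ 0 1 } R={ 3/2 2 } -> 5/4
step 5: add B to get BBRRB; options L={ 0 1 5/4 } R={ 3/2 2 } -> 11/8
step 6: add R to get BBRRBR; options L={ 0 1 5/4 } R={ 11/8 3/2 2 } -> 21/16
step 7: add B to get BBRRBRB; options L={ 0 1 5/4 21/16 } R={ 11/8 3/2 2 } -> 43/32
step 8: add R to get BBRRBRBR; options L={ 0 1 5/4 21/16 } R={ 43/32 11/8 3/2 2 } -> 85/64
step 9: add R to get BBRRBRBRR; options L={ 0 1 5/4 21/16 } R={ 85/64 43/32 11/8 3/2 2 } -> 169/128
step 10: add R to get BBRRBRBRRR; options L={ 0 1 5/4 21/16 } R={ 169/128 85/64 43/32 11/8 3/2 2 } -> 337/256
step 11: add B to get BBRRBRBRRRB; options L={ 0 1 5/4 21/16 337/256 } R={ 169/128 85/64 43/32 11/8 3/2 2 } -> 675/512
step 12: add R to get BBRRBRBRRRBR; options L={ 0 1 5/4 21/16 337/256 } R={ 675/512 169/128 85/64 43/32 11/8 3/2 2 } -> 1349/1024
step 13: add B to get BBRRBRBRRRBRB; options L={ 0 1 5/4 21/16 337/256 1349/1024 } R={ 675/512 169/128 85/64 43/32 11/8 3/2 2 } -> 2699/2048
step 14: add B to get BBRRBRBRRRBRBB; options L={ 0 1 5/4 21/16 337/256 1349/1024 2699/2048 } R={ 675/512 169/128 85/64 43/32 11/8 3/2 2 } -> 5399/4096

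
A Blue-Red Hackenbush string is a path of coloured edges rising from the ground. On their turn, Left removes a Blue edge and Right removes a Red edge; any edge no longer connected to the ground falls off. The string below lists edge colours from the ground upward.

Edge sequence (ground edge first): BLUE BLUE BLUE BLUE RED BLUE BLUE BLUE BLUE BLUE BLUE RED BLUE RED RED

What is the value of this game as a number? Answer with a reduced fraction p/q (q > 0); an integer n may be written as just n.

step 1: add BLUE to get B; options L={ 0 } R={ none } = 1
step 2: add BLUE to get BB; options L={ 0,1 } R={ none } = 2
step 3: add BLUE to get BBB; options L={ 0,1,2 } R={ none } = 3
step 4: add BLUE to get BBBB; options L={ 0,1,2,3 } R={ none } = 4
step 5: add RED to get BBBBR; options L={ 0,1,2,3 } R={ 4 } = 7/2
step 6: add BLUE to get BBBBRB; options L={ 0,1,2,3,7/2 } R={ 4 } = 15/4
step 7: add BLUE to get BBBBRBB; options L={ 0,1,2,3,7/2,15/4 } R={ 4 } = 31/8
step 8: add BLUE to get BBBBRBBB; options L={ 0,1,2,3,7/2,15/4,31/8 } R={ 4 } = 63/16
step 9: add BLUE to get BBBBRBBBB; options L={ 0,1,2,3,7/2,15/4,31/8,63/16 } R={ 4 } = 127/32
step 10: add BLUE to get BBBBRBBBBB; options L={ 0,1,2,3,7/2,15/4,31/8,63/16,127/32 } R={ 4 } = 255/64
step 11: add BLUE to get BBBBRBBBBBB; options L={ 0,1,2,3,7/2,15/4,31/8,63/16,127/32,255/64 } R={ 4 } = 511/128
step 12: add RED to get BBBBRBBBBBBR; options L={ 0,1,2,3,7/2,15/4,31/8,63/16,127/32,255/64 } R={ 511/128,4 } = 1021/256
step 13: add BLUE to get BBBBRBBBBBBRB; options L={ 0,1,2,3,7/2,15/4,31/8,63/16,127/32,255/64,1021/256 } R={ 511/128,4 } = 2043/512
step 14: add RED to get BBBBRBBBBBBRBR; options L={ 0,1,2,3,7/2,15/4,31/8,63/16,127/32,255/64,1021/256 } R={ 2043/512,511/128,4 } = 4085/1024
step 15: add RED to get BBBBRBBBBBBRBRR; options L={ 0,1,2,3,7/2,15/4,31/8,63/16,127/32,255/64,1021/256 } R={ 4085/1024,2043/512,511/128,4 } = 8169/2048

8169/2048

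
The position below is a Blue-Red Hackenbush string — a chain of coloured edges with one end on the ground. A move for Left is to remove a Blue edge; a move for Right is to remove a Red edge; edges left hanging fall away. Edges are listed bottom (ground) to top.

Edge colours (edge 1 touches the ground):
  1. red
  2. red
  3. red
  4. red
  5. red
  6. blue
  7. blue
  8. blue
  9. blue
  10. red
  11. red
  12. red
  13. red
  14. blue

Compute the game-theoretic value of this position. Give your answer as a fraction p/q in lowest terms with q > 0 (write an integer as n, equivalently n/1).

Prefix values for red red red red red blue blue blue blue red red red red blue via {L|R} + simplicity:
1 of 14 · r · max L −∞ · min R 0 so -1
2 of 14 · rr · max L −∞ · min R -1 so -2
3 of 14 · rrr · max L −∞ · min R -2 so -3
4 of 14 · rrrr · max L −∞ · min R -3 so -4
5 of 14 · rrrrr · max L −∞ · min R -4 so -5
6 of 14 · rrrrrb · max L -5 · min R -4 so -9/2
7 of 14 · rrrrrbb · max L -9/2 · min R -4 so -17/4
8 of 14 · rrrrrbbb · max L -17/4 · min R -4 so -33/8
9 of 14 · rrrrrbbbb · max L -33/8 · min R -4 so -65/16
10 of 14 · rrrrrbbbbr · max L -33/8 · min R -65/16 so -131/32
11 of 14 · rrrrrbbbbrr · max L -33/8 · min R -131/32 so -263/64
12 of 14 · rrrrrbbbbrrr · max L -33/8 · min R -263/64 so -527/128
13 of 14 · rrrrrbbbbrrrr · max L -33/8 · min R -527/128 so -1055/256
14 of 14 · rrrrrbbbbrrrrb · max L -1055/256 · min R -527/128 so -2109/512

-2109/512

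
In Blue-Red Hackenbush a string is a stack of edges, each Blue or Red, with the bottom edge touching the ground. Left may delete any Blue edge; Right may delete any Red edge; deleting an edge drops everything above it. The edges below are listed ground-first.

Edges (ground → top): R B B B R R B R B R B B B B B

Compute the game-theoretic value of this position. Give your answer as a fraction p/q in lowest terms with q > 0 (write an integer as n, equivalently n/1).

-3393/16384

step 1: add R to get R; options L={ none } R={ 0 } gives -1
step 2: add B to get RB; options L={ -1 } R={ 0 } gives -1/2
step 3: add B to get RBB; options L={ -1,-1/2 } R={ 0 } gives -1/4
step 4: add B to get RBBB; options L={ -1,-1/2,-1/4 } R={ 0 } gives -1/8
step 5: add R to get RBBBR; options L={ -1,-1/2,-1/4 } R={ -1/8,0 } gives -3/16
step 6: add R to get RBBBRR; options L={ -1,-1/2,-1/4 } R={ -3/16,-1/8,0 } gives -7/32
step 7: add B to get RBBBRRB; options L={ -1,-1/2,-1/4,-7/32 } R={ -3/16,-1/8,0 } gives -13/64
step 8: add R to get RBBBRRBR; options L={ -1,-1/2,-1/4,-7/32 } R={ -13/64,-3/16,-1/8,0 } gives -27/128
step 9: add B to get RBBBRRBRB; options L={ -1,-1/2,-1/4,-7/32,-27/128 } R={ -13/64,-3/16,-1/8,0 } gives -53/256
step 10: add R to get RBBBRRBRBR; options L={ -1,-1/2,-1/4,-7/32,-27/128 } R={ -53/256,-13/64,-3/16,-1/8,0 } gives -107/512
step 11: add B to get RBBBRRBRBRB; options L={ -1,-1/2,-1/4,-7/32,-27/128,-107/512 } R={ -53/256,-13/64,-3/16,-1/8,0 } gives -213/1024
step 12: add B to get RBBBRRBRBRBB; options L={ -1,-1/2,-1/4,-7/32,-27/128,-107/512,-213/1024 } R={ -53/256,-13/64,-3/16,-1/8,0 } gives -425/2048
step 13: add B to get RBBBRRBRBRBBB; options L={ -1,-1/2,-1/4,-7/32,-27/128,-107/512,-213/1024,-425/2048 } R={ -53/256,-13/64,-3/16,-1/8,0 } gives -849/4096
step 14: add B to get RBBBRRBRBRBBBB; options L={ -1,-1/2,-1/4,-7/32,-27/128,-107/512,-213/1024,-425/2048,-849/4096 } R={ -53/256,-13/64,-3/16,-1/8,0 } gives -1697/8192
step 15: add B to get RBBBRRBRBRBBBBB; options L={ -1,-1/2,-1/4,-7/32,-27/128,-107/512,-213/1024,-425/2048,-849/4096,-1697/8192 } R={ -53/256,-13/64,-3/16,-1/8,0 } gives -3393/16384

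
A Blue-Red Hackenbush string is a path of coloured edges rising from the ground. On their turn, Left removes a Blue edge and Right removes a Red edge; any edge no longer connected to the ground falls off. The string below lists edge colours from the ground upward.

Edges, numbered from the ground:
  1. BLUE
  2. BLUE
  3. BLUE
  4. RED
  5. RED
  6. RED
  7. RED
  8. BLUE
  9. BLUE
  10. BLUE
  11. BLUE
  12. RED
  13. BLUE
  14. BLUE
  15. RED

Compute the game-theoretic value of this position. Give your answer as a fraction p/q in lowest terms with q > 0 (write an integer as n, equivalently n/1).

8685/4096

value(B) = { 0 | none } -> 1
value(BB) = { 0; 1 | none } -> 2
value(BBB) = { 0; 1; 2 | none } -> 3
value(BBBR) = { 0; 1; 2 | 3 } -> 5/2
value(BBBRR) = { 0; 1; 2 | 5/2; 3 } -> 9/4
value(BBBRRR) = { 0; 1; 2 | 9/4; 5/2; 3 } -> 17/8
value(BBBRRRR) = { 0; 1; 2 | 17/8; 9/4; 5/2; 3 } -> 33/16
value(BBBRRRRB) = { 0; 1; 2; 33/16 | 17/8; 9/4; 5/2; 3 } -> 67/32
value(BBBRRRRBB) = { 0; 1; 2; 33/16; 67/32 | 17/8; 9/4; 5/2; 3 } -> 135/64
value(BBBRRRRBBB) = { 0; 1; 2; 33/16; 67/32; 135/64 | 17/8; 9/4; 5/2; 3 } -> 271/128
value(BBBRRRRBBBB) = { 0; 1; 2; 33/16; 67/32; 135/64; 271/128 | 17/8; 9/4; 5/2; 3 } -> 543/256
value(BBBRRRRBBBBR) = { 0; 1; 2; 33/16; 67/32; 135/64; 271/128 | 543/256; 17/8; 9/4; 5/2; 3 } -> 1085/512
value(BBBRRRRBBBBRB) = { 0; 1; 2; 33/16; 67/32; 135/64; 271/128; 1085/512 | 543/256; 17/8; 9/4; 5/2; 3 } -> 2171/1024
value(BBBRRRRBBBBRBB) = { 0; 1; 2; 33/16; 67/32; 135/64; 271/128; 1085/512; 2171/1024 | 543/256; 17/8; 9/4; 5/2; 3 } -> 4343/2048
value(BBBRRRRBBBBRBBR) = { 0; 1; 2; 33/16; 67/32; 135/64; 271/128; 1085/512; 2171/1024 | 4343/2048; 543/256; 17/8; 9/4; 5/2; 3 } -> 8685/4096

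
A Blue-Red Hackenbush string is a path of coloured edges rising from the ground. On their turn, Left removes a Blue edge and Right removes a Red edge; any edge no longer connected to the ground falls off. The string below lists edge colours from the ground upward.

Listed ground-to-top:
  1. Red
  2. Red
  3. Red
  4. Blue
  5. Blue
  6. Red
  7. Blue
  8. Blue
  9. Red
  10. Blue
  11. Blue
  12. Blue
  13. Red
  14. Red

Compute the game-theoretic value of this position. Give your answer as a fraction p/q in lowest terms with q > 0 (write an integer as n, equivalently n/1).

step 1: add Red to get R; options L={ (no moves) } R={ 0 } gives -1
step 2: add Red to get RR; options L={ (no moves) } R={ -1 0 } gives -2
step 3: add Red to get RRR; options L={ (no moves) } R={ -2 -1 0 } gives -3
step 4: add Blue to get RRRB; options L={ -3 } R={ -2 -1 0 } gives -5/2
step 5: add Blue to get RRRBB; options L={ -3 -5/2 } R={ -2 -1 0 } gives -9/4
step 6: add Red to get RRRBBR; options L={ -3 -5/2 } R={ -9/4 -2 -1 0 } gives -19/8
step 7: add Blue to get RRRBBRB; options L={ -3 -5/2 -19/8 } R={ -9/4 -2 -1 0 } gives -37/16
step 8: add Blue to get RRRBBRBB; options L={ -3 -5/2 -19/8 -37/16 } R={ -9/4 -2 -1 0 } gives -73/32
step 9: add Red to get RRRBBRBBR; options L={ -3 -5/2 -19/8 -37/16 } R={ -73/32 -9/4 -2 -1 0 } gives -147/64
step 10: add Blue to get RRRBBRBBRB; options L={ -3 -5/2 -19/8 -37/16 -147/64 } R={ -73/32 -9/4 -2 -1 0 } gives -293/128
step 11: add Blue to get RRRBBRBBRBB; options L={ -3 -5/2 -19/8 -37/16 -147/64 -293/128 } R={ -73/32 -9/4 -2 -1 0 } gives -585/256
step 12: add Blue to get RRRBBRBBRBBB; options L={ -3 -5/2 -19/8 -37/16 -147/64 -293/128 -585/256 } R={ -73/32 -9/4 -2 -1 0 } gives -1169/512
step 13: add Red to get RRRBBRBBRBBBR; options L={ -3 -5/2 -19/8 -37/16 -147/64 -293/128 -585/256 } R={ -1169/512 -73/32 -9/4 -2 -1 0 } gives -2339/1024
step 14: add Red to get RRRBBRBBRBBBRR; options L={ -3 -5/2 -19/8 -37/16 -147/64 -293/128 -585/256 } R={ -2339/1024 -1169/512 -73/32 -9/4 -2 -1 0 } gives -4679/2048

-4679/2048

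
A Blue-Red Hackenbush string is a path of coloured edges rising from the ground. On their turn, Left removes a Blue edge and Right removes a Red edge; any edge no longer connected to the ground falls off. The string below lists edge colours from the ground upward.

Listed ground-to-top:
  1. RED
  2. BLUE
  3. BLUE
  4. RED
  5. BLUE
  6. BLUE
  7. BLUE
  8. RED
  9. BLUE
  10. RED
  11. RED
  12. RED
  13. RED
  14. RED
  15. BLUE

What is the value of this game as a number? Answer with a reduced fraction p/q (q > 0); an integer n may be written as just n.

Prefix values for RED BLUE BLUE RED BLUE BLUE BLUE RED BLUE RED RED RED RED RED BLUE via {L|R} + simplicity:
R: Left { (no moves) }, Right { 0 } -> simplest -1
RB: Left { -1 }, Right { 0 } -> simplest -1/2
RBB: Left { -1; -1/2 }, Right { 0 } -> simplest -1/4
RBBR: Left { -1; -1/2 }, Right { -1/4; 0 } -> simplest -3/8
RBBRB: Left { -1; -1/2; -3/8 }, Right { -1/4; 0 } -> simplest -5/16
RBBRBB: Left { -1; -1/2; -3/8; -5/16 }, Right { -1/4; 0 } -> simplest -9/32
RBBRBBB: Left { -1; -1/2; -3/8; -5/16; -9/32 }, Right { -1/4; 0 } -> simplest -17/64
RBBRBBBR: Left { -1; -1/2; -3/8; -5/16; -9/32 }, Right { -17/64; -1/4; 0 } -> simplest -35/128
RBBRBBBRB: Left { -1; -1/2; -3/8; -5/16; -9/32; -35/128 }, Right { -17/64; -1/4; 0 } -> simplest -69/256
RBBRBBBRBR: Left { -1; -1/2; -3/8; -5/16; -9/32; -35/128 }, Right { -69/256; -17/64; -1/4; 0 } -> simplest -139/512
RBBRBBBRBRR: Left { -1; -1/2; -3/8; -5/16; -9/32; -35/128 }, Right { -139/512; -69/256; -17/64; -1/4; 0 } -> simplest -279/1024
RBBRBBBRBRRR: Left { -1; -1/2; -3/8; -5/16; -9/32; -35/128 }, Right { -279/1024; -139/512; -69/256; -17/64; -1/4; 0 } -> simplest -559/2048
RBBRBBBRBRRRR: Left { -1; -1/2; -3/8; -5/16; -9/32; -35/128 }, Right { -559/2048; -279/1024; -139/512; -69/256; -17/64; -1/4; 0 } -> simplest -1119/4096
RBBRBBBRBRRRRR: Left { -1; -1/2; -3/8; -5/16; -9/32; -35/128 }, Right { -1119/4096; -559/2048; -279/1024; -139/512; -69/256; -17/64; -1/4; 0 } -> simplest -2239/8192
RBBRBBBRBRRRRRB: Left { -1; -1/2; -3/8; -5/16; -9/32; -35/128; -2239/8192 }, Right { -1119/4096; -559/2048; -279/1024; -139/512; -69/256; -17/64; -1/4; 0 } -> simplest -4477/16384

-4477/16384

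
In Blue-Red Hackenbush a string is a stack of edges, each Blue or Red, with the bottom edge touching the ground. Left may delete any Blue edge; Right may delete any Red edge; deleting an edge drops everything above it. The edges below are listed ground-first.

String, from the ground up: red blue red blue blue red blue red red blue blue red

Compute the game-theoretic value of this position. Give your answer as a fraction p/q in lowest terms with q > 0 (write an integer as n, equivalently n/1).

-1203/2048

r: Left { none }, Right { 0 } so simplest -1
rb: Left { -1 }, Right { 0 } so simplest -1/2
rbr: Left { -1 }, Right { -1/2; 0 } so simplest -3/4
rbrb: Left { -1; -3/4 }, Right { -1/2; 0 } so simplest -5/8
rbrbb: Left { -1; -3/4; -5/8 }, Right { -1/2; 0 } so simplest -9/16
rbrbbr: Left { -1; -3/4; -5/8 }, Right { -9/16; -1/2; 0 } so simplest -19/32
rbrbbrb: Left { -1; -3/4; -5/8; -19/32 }, Right { -9/16; -1/2; 0 } so simplest -37/64
rbrbbrbr: Left { -1; -3/4; -5/8; -19/32 }, Right { -37/64; -9/16; -1/2; 0 } so simplest -75/128
rbrbbrbrr: Left { -1; -3/4; -5/8; -19/32 }, Right { -75/128; -37/64; -9/16; -1/2; 0 } so simplest -151/256
rbrbbrbrrb: Left { -1; -3/4; -5/8; -19/32; -151/256 }, Right { -75/128; -37/64; -9/16; -1/2; 0 } so simplest -301/512
rbrbbrbrrbb: Left { -1; -3/4; -5/8; -19/32; -151/256; -301/512 }, Right { -75/128; -37/64; -9/16; -1/2; 0 } so simplest -601/1024
rbrbbrbrrbbr: Left { -1; -3/4; -5/8; -19/32; -151/256; -301/512 }, Right { -601/1024; -75/128; -37/64; -9/16; -1/2; 0 } so simplest -1203/2048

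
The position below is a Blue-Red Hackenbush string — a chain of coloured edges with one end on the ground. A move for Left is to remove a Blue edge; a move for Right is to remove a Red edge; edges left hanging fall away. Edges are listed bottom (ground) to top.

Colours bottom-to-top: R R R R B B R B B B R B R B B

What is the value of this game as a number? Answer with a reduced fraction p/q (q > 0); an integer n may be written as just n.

-6697/2048

edge 1 of 15 (R): { (no moves) | 0 } so -1
edge 2 of 15 (R): { (no moves) | -1; 0 } so -2
edge 3 of 15 (R): { (no moves) | -2; -1; 0 } so -3
edge 4 of 15 (R): { (no moves) | -3; -2; -1; 0 } so -4
edge 5 of 15 (B): { -4 | -3; -2; -1; 0 } so -7/2
edge 6 of 15 (B): { -4; -7/2 | -3; -2; -1; 0 } so -13/4
edge 7 of 15 (R): { -4; -7/2 | -13/4; -3; -2; -1; 0 } so -27/8
edge 8 of 15 (B): { -4; -7/2; -27/8 | -13/4; -3; -2; -1; 0 } so -53/16
edge 9 of 15 (B): { -4; -7/2; -27/8; -53/16 | -13/4; -3; -2; -1; 0 } so -105/32
edge 10 of 15 (B): { -4; -7/2; -27/8; -53/16; -105/32 | -13/4; -3; -2; -1; 0 } so -209/64
edge 11 of 15 (R): { -4; -7/2; -27/8; -53/16; -105/32 | -209/64; -13/4; -3; -2; -1; 0 } so -419/128
edge 12 of 15 (B): { -4; -7/2; -27/8; -53/16; -105/32; -419/128 | -209/64; -13/4; -3; -2; -1; 0 } so -837/256
edge 13 of 15 (R): { -4; -7/2; -27/8; -53/16; -105/32; -419/128 | -837/256; -209/64; -13/4; -3; -2; -1; 0 } so -1675/512
edge 14 of 15 (B): { -4; -7/2; -27/8; -53/16; -105/32; -419/128; -1675/512 | -837/256; -209/64; -13/4; -3; -2; -1; 0 } so -3349/1024
edge 15 of 15 (B): { -4; -7/2; -27/8; -53/16; -105/32; -419/128; -1675/512; -3349/1024 | -837/256; -209/64; -13/4; -3; -2; -1; 0 } so -6697/2048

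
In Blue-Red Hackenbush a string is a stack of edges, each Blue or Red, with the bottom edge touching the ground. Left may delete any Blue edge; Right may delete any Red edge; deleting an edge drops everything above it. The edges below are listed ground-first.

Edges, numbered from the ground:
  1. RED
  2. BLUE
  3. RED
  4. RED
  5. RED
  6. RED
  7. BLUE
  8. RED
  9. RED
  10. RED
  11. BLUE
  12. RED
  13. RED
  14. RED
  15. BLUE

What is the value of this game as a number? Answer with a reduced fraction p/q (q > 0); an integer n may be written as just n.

-15837/16384

1 of 15 · R · max L −∞ · min R 0 → -1
2 of 15 · RB · max L -1 · min R 0 → -1/2
3 of 15 · RBR · max L -1 · min R -1/2 → -3/4
4 of 15 · RBRR · max L -1 · min R -3/4 → -7/8
5 of 15 · RBRRR · max L -1 · min R -7/8 → -15/16
6 of 15 · RBRRRR · max L -1 · min R -15/16 → -31/32
7 of 15 · RBRRRRB · max L -31/32 · min R -15/16 → -61/64
8 of 15 · RBRRRRBR · max L -31/32 · min R -61/64 → -123/128
9 of 15 · RBRRRRBRR · max L -31/32 · min R -123/128 → -247/256
10 of 15 · RBRRRRBRRR · max L -31/32 · min R -247/256 → -495/512
11 of 15 · RBRRRRBRRRB · max L -495/512 · min R -247/256 → -989/1024
12 of 15 · RBRRRRBRRRBR · max L -495/512 · min R -989/1024 → -1979/2048
13 of 15 · RBRRRRBRRRBRR · max L -495/512 · min R -1979/2048 → -3959/4096
14 of 15 · RBRRRRBRRRBRRR · max L -495/512 · min R -3959/4096 → -7919/8192
15 of 15 · RBRRRRBRRRBRRRB · max L -7919/8192 · min R -3959/4096 → -15837/16384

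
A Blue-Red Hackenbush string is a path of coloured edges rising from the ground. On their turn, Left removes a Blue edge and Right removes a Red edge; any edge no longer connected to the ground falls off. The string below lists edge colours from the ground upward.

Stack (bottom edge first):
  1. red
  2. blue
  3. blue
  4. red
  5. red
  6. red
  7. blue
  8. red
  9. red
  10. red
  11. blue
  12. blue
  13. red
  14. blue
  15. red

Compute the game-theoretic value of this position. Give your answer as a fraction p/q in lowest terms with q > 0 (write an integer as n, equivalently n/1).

-7627/16384

Build v(s[:k]) for k = 1..15, string s = red blue blue red red red blue red red red blue blue red blue red.
1 of 15 · r · max L −∞ · min R 0 so -1
2 of 15 · rb · max L -1 · min R 0 so -1/2
3 of 15 · rbb · max L -1/2 · min R 0 so -1/4
4 of 15 · rbbr · max L -1/2 · min R -1/4 so -3/8
5 of 15 · rbbrr · max L -1/2 · min R -3/8 so -7/16
6 of 15 · rbbrrr · max L -1/2 · min R -7/16 so -15/32
7 of 15 · rbbrrrb · max L -15/32 · min R -7/16 so -29/64
8 of 15 · rbbrrrbr · max L -15/32 · min R -29/64 so -59/128
9 of 15 · rbbrrrbrr · max L -15/32 · min R -59/128 so -119/256
10 of 15 · rbbrrrbrrr · max L -15/32 · min R -119/256 so -239/512
11 of 15 · rbbrrrbrrrb · max L -239/512 · min R -119/256 so -477/1024
12 of 15 · rbbrrrbrrrbb · max L -477/1024 · min R -119/256 so -953/2048
13 of 15 · rbbrrrbrrrbbr · max L -477/1024 · min R -953/2048 so -1907/4096
14 of 15 · rbbrrrbrrrbbrb · max L -1907/4096 · min R -953/2048 so -3813/8192
15 of 15 · rbbrrrbrrrbbrbr · max L -1907/4096 · min R -3813/8192 so -7627/16384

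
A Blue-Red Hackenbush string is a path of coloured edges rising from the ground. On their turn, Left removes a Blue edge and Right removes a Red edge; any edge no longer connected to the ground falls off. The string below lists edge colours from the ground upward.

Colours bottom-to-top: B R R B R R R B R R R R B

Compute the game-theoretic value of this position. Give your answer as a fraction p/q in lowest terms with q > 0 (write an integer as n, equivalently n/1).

1091/4096

step 1: add B to get B; options L={ 0 } R={ none } gives 1
step 2: add R to get BR; options L={ 0 } R={ 1 } gives 1/2
step 3: add R to get BRR; options L={ 0 } R={ 1/2,1 } gives 1/4
step 4: add B to get BRRB; options L={ 0,1/4 } R={ 1/2,1 } gives 3/8
step 5: add R to get BRRBR; options L={ 0,1/4 } R={ 3/8,1/2,1 } gives 5/16
step 6: add R to get BRRBRR; options L={ 0,1/4 } R={ 5/16,3/8,1/2,1 } gives 9/32
step 7: add R to get BRRBRRR; options L={ 0,1/4 } R={ 9/32,5/16,3/8,1/2,1 } gives 17/64
step 8: add B to get BRRBRRRB; options L={ 0,1/4,17/64 } R={ 9/32,5/16,3/8,1/2,1 } gives 35/128
step 9: add R to get BRRBRRRBR; options L={ 0,1/4,17/64 } R={ 35/128,9/32,5/16,3/8,1/2,1 } gives 69/256
step 10: add R to get BRRBRRRBRR; options L={ 0,1/4,17/64 } R={ 69/256,35/128,9/32,5/16,3/8,1/2,1 } gives 137/512
step 11: add R to get BRRBRRRBRRR; options L={ 0,1/4,17/64 } R={ 137/512,69/256,35/128,9/32,5/16,3/8,1/2,1 } gives 273/1024
step 12: add R to get BRRBRRRBRRRR; options L={ 0,1/4,17/64 } R={ 273/1024,137/512,69/256,35/128,9/32,5/16,3/8,1/2,1 } gives 545/2048
step 13: add B to get BRRBRRRBRRRRB; options L={ 0,1/4,17/64,545/2048 } R={ 273/1024,137/512,69/256,35/128,9/32,5/16,3/8,1/2,1 } gives 1091/4096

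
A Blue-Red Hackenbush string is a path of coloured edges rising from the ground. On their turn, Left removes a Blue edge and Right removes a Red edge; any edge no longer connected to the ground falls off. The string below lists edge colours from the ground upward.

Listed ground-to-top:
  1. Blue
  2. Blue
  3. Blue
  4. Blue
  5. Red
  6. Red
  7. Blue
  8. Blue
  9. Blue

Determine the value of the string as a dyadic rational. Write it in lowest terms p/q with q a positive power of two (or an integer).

111/32

Recurse on prefixes of the 9-edge string Blue Blue Blue Blue Red Red Blue Blue Blue:
B: Left { 0 }, Right {  } = simplest 1
BB: Left { 0,1 }, Right {  } = simplest 2
BBB: Left { 0,1,2 }, Right {  } = simplest 3
BBBB: Left { 0,1,2,3 }, Right {  } = simplest 4
BBBBR: Left { 0,1,2,3 }, Right { 4 } = simplest 7/2
BBBBRR: Left { 0,1,2,3 }, Right { 7/2,4 } = simplest 13/4
BBBBRRB: Left { 0,1,2,3,13/4 }, Right { 7/2,4 } = simplest 27/8
BBBBRRBB: Left { 0,1,2,3,13/4,27/8 }, Right { 7/2,4 } = simplest 55/16
BBBBRRBBB: Left { 0,1,2,3,13/4,27/8,55/16 }, Right { 7/2,4 } = simplest 111/32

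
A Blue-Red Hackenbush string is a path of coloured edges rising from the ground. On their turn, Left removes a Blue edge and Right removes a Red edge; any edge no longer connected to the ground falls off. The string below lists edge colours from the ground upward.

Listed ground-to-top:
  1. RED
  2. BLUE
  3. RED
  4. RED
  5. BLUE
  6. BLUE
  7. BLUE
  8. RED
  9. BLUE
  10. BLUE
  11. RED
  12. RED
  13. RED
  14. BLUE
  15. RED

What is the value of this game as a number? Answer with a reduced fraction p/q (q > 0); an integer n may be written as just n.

-12603/16384

step 1: add RED to get R; options L={ ∅ } R={ 0 } so -1
step 2: add BLUE to get RB; options L={ -1 } R={ 0 } so -1/2
step 3: add RED to get RBR; options L={ -1 } R={ -1/2,0 } so -3/4
step 4: add RED to get RBRR; options L={ -1 } R={ -3/4,-1/2,0 } so -7/8
step 5: add BLUE to get RBRRB; options L={ -1,-7/8 } R={ -3/4,-1/2,0 } so -13/16
step 6: add BLUE to get RBRRBB; options L={ -1,-7/8,-13/16 } R={ -3/4,-1/2,0 } so -25/32
step 7: add BLUE to get RBRRBBB; options L={ -1,-7/8,-13/16,-25/32 } R={ -3/4,-1/2,0 } so -49/64
step 8: add RED to get RBRRBBBR; options L={ -1,-7/8,-13/16,-25/32 } R={ -49/64,-3/4,-1/2,0 } so -99/128
step 9: add BLUE to get RBRRBBBRB; options L={ -1,-7/8,-13/16,-25/32,-99/128 } R={ -49/64,-3/4,-1/2,0 } so -197/256
step 10: add BLUE to get RBRRBBBRBB; options L={ -1,-7/8,-13/16,-25/32,-99/128,-197/256 } R={ -49/64,-3/4,-1/2,0 } so -393/512
step 11: add RED to get RBRRBBBRBBR; options L={ -1,-7/8,-13/16,-25/32,-99/128,-197/256 } R={ -393/512,-49/64,-3/4,-1/2,0 } so -787/1024
step 12: add RED to get RBRRBBBRBBRR; options L={ -1,-7/8,-13/16,-25/32,-99/128,-197/256 } R={ -787/1024,-393/512,-49/64,-3/4,-1/2,0 } so -1575/2048
step 13: add RED to get RBRRBBBRBBRRR; options L={ -1,-7/8,-13/16,-25/32,-99/128,-197/256 } R={ -1575/2048,-787/1024,-393/512,-49/64,-3/4,-1/2,0 } so -3151/4096
step 14: add BLUE to get RBRRBBBRBBRRRB; options L={ -1,-7/8,-13/16,-25/32,-99/128,-197/256,-3151/4096 } R={ -1575/2048,-787/1024,-393/512,-49/64,-3/4,-1/2,0 } so -6301/8192
step 15: add RED to get RBRRBBBRBBRRRBR; options L={ -1,-7/8,-13/16,-25/32,-99/128,-197/256,-3151/4096 } R={ -6301/8192,-1575/2048,-787/1024,-393/512,-49/64,-3/4,-1/2,0 } so -12603/16384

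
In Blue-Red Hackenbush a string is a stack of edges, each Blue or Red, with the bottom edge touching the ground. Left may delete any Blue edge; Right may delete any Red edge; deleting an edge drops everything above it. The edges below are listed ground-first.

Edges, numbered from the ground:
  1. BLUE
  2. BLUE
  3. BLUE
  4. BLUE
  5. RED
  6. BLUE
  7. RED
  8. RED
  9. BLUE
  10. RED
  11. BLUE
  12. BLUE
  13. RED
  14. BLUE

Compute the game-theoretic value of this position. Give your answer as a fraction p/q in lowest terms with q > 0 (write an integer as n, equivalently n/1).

3675/1024

edge 1 of 14 (BLUE): { 0 |  } = 1
edge 2 of 14 (BLUE): { 0, 1 |  } = 2
edge 3 of 14 (BLUE): { 0, 1, 2 |  } = 3
edge 4 of 14 (BLUE): { 0, 1, 2, 3 |  } = 4
edge 5 of 14 (RED): { 0, 1, 2, 3 | 4 } = 7/2
edge 6 of 14 (BLUE): { 0, 1, 2, 3, 7/2 | 4 } = 15/4
edge 7 of 14 (RED): { 0, 1, 2, 3, 7/2 | 15/4, 4 } = 29/8
edge 8 of 14 (RED): { 0, 1, 2, 3, 7/2 | 29/8, 15/4, 4 } = 57/16
edge 9 of 14 (BLUE): { 0, 1, 2, 3, 7/2, 57/16 | 29/8, 15/4, 4 } = 115/32
edge 10 of 14 (RED): { 0, 1, 2, 3, 7/2, 57/16 | 115/32, 29/8, 15/4, 4 } = 229/64
edge 11 of 14 (BLUE): { 0, 1, 2, 3, 7/2, 57/16, 229/64 | 115/32, 29/8, 15/4, 4 } = 459/128
edge 12 of 14 (BLUE): { 0, 1, 2, 3, 7/2, 57/16, 229/64, 459/128 | 115/32, 29/8, 15/4, 4 } = 919/256
edge 13 of 14 (RED): { 0, 1, 2, 3, 7/2, 57/16, 229/64, 459/128 | 919/256, 115/32, 29/8, 15/4, 4 } = 1837/512
edge 14 of 14 (BLUE): { 0, 1, 2, 3, 7/2, 57/16, 229/64, 459/128, 1837/512 | 919/256, 115/32, 29/8, 15/4, 4 } = 3675/1024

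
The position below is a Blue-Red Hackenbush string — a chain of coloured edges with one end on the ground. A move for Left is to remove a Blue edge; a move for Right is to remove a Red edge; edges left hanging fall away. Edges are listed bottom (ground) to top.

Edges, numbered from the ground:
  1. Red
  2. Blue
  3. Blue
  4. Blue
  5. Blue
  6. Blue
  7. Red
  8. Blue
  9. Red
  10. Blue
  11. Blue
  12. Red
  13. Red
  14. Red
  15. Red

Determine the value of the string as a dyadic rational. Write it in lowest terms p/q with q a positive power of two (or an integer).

1 of 15 · R · max L −∞ · min R 0 => -1
2 of 15 · RB · max L -1 · min R 0 => -1/2
3 of 15 · RBB · max L -1/2 · min R 0 => -1/4
4 of 15 · RBBB · max L -1/4 · min R 0 => -1/8
5 of 15 · RBBBB · max L -1/8 · min R 0 => -1/16
6 of 15 · RBBBBB · max L -1/16 · min R 0 => -1/32
7 of 15 · RBBBBBR · max L -1/16 · min R -1/32 => -3/64
8 of 15 · RBBBBBRB · max L -3/64 · min R -1/32 => -5/128
9 of 15 · RBBBBBRBR · max L -3/64 · min R -5/128 => -11/256
10 of 15 · RBBBBBRBRB · max L -11/256 · min R -5/128 => -21/512
11 of 15 · RBBBBBRBRBB · max L -21/512 · min R -5/128 => -41/1024
12 of 15 · RBBBBBRBRBBR · max L -21/512 · min R -41/1024 => -83/2048
13 of 15 · RBBBBBRBRBBRR · max L -21/512 · min R -83/2048 => -167/4096
14 of 15 · RBBBBBRBRBBRRR · max L -21/512 · min R -167/4096 => -335/8192
15 of 15 · RBBBBBRBRBBRRRR · max L -21/512 · min R -335/8192 => -671/16384

-671/16384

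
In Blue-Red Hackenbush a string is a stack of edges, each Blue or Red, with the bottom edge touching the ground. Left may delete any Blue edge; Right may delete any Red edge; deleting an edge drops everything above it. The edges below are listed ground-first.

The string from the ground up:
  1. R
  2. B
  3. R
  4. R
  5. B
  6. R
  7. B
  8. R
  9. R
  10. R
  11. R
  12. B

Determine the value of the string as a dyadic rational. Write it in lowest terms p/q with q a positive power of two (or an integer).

1 of 12 · R · max L −∞ · min R 0 gives -1
2 of 12 · RB · max L -1 · min R 0 gives -1/2
3 of 12 · RBR · max L -1 · min R -1/2 gives -3/4
4 of 12 · RBRR · max L -1 · min R -3/4 gives -7/8
5 of 12 · RBRRB · max L -7/8 · min R -3/4 gives -13/16
6 of 12 · RBRRBR · max L -7/8 · min R -13/16 gives -27/32
7 of 12 · RBRRBRB · max L -27/32 · min R -13/16 gives -53/64
8 of 12 · RBRRBRBR · max L -27/32 · min R -53/64 gives -107/128
9 of 12 · RBRRBRBRR · max L -27/32 · min R -107/128 gives -215/256
10 of 12 · RBRRBRBRRR · max L -27/32 · min R -215/256 gives -431/512
11 of 12 · RBRRBRBRRRR · max L -27/32 · min R -431/512 gives -863/1024
12 of 12 · RBRRBRBRRRRB · max L -863/1024 · min R -431/512 gives -1725/2048

-1725/2048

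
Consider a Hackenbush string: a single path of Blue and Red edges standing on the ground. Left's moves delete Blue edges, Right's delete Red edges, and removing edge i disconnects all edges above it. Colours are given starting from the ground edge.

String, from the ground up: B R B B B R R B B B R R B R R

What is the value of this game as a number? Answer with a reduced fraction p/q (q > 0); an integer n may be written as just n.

14793/16384

Build G(s[:k]) for k = 1..15, string s = B R B B B R R B B B R R B R R.
step 1: add B to get B; options L={ 0 } R={ none } → 1
step 2: add R to get BR; options L={ 0 } R={ 1 } → 1/2
step 3: add B to get BRB; options L={ 0, 1/2 } R={ 1 } → 3/4
step 4: add B to get BRBB; options L={ 0, 1/2, 3/4 } R={ 1 } → 7/8
step 5: add B to get BRBBB; options L={ 0, 1/2, 3/4, 7/8 } R={ 1 } → 15/16
step 6: add R to get BRBBBR; options L={ 0, 1/2, 3/4, 7/8 } R={ 15/16, 1 } → 29/32
step 7: add R to get BRBBBRR; options L={ 0, 1/2, 3/4, 7/8 } R={ 29/32, 15/16, 1 } → 57/64
step 8: add B to get BRBBBRRB; options L={ 0, 1/2, 3/4, 7/8, 57/64 } R={ 29/32, 15/16, 1 } → 115/128
step 9: add B to get BRBBBRRBB; options L={ 0, 1/2, 3/4, 7/8, 57/64, 115/128 } R={ 29/32, 15/16, 1 } → 231/256
step 10: add B to get BRBBBRRBBB; options L={ 0, 1/2, 3/4, 7/8, 57/64, 115/128, 231/256 } R={ 29/32, 15/16, 1 } → 463/512
step 11: add R to get BRBBBRRBBBR; options L={ 0, 1/2, 3/4, 7/8, 57/64, 115/128, 231/256 } R={ 463/512, 29/32, 15/16, 1 } → 925/1024
step 12: add R to get BRBBBRRBBBRR; options L={ 0, 1/2, 3/4, 7/8, 57/64, 115/128, 231/256 } R={ 925/1024, 463/512, 29/32, 15/16, 1 } → 1849/2048
step 13: add B to get BRBBBRRBBBRRB; options L={ 0, 1/2, 3/4, 7/8, 57/64, 115/128, 231/256, 1849/2048 } R={ 925/1024, 463/512, 29/32, 15/16, 1 } → 3699/4096
step 14: add R to get BRBBBRRBBBRRBR; options L={ 0, 1/2, 3/4, 7/8, 57/64, 115/128, 231/256, 1849/2048 } R={ 3699/4096, 925/1024, 463/512, 29/32, 15/16, 1 } → 7397/8192
step 15: add R to get BRBBBRRBBBRRBRR; options L={ 0, 1/2, 3/4, 7/8, 57/64, 115/128, 231/256, 1849/2048 } R={ 7397/8192, 3699/4096, 925/1024, 463/512, 29/32, 15/16, 1 } → 14793/16384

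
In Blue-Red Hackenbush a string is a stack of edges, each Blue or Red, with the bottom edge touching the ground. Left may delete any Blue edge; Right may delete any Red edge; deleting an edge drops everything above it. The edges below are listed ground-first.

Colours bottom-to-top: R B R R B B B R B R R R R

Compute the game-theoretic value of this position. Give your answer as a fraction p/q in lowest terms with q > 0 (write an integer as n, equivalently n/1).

Prefix values for R B R R B B B R B R R R R via {L|R} + simplicity:
val(R) = {  | 0 } → -1
val(RB) = { -1 | 0 } → -1/2
val(RBR) = { -1 | -1/2, 0 } → -3/4
val(RBRR) = { -1 | -3/4, -1/2, 0 } → -7/8
val(RBRRB) = { -1, -7/8 | -3/4, -1/2, 0 } → -13/16
val(RBRRBB) = { -1, -7/8, -13/16 | -3/4, -1/2, 0 } → -25/32
val(RBRRBBB) = { -1, -7/8, -13/16, -25/32 | -3/4, -1/2, 0 } → -49/64
val(RBRRBBBR) = { -1, -7/8, -13/16, -25/32 | -49/64, -3/4, -1/2, 0 } → -99/128
val(RBRRBBBRB) = { -1, -7/8, -13/16, -25/32, -99/128 | -49/64, -3/4, -1/2, 0 } → -197/256
val(RBRRBBBRBR) = { -1, -7/8, -13/16, -25/32, -99/128 | -197/256, -49/64, -3/4, -1/2, 0 } → -395/512
val(RBRRBBBRBRR) = { -1, -7/8, -13/16, -25/32, -99/128 | -395/512, -197/256, -49/64, -3/4, -1/2, 0 } → -791/1024
val(RBRRBBBRBRRR) = { -1, -7/8, -13/16, -25/32, -99/128 | -791/1024, -395/512, -197/256, -49/64, -3/4, -1/2, 0 } → -1583/2048
val(RBRRBBBRBRRRR) = { -1, -7/8, -13/16, -25/32, -99/128 | -1583/2048, -791/1024, -395/512, -197/256, -49/64, -3/4, -1/2, 0 } → -3167/4096

-3167/4096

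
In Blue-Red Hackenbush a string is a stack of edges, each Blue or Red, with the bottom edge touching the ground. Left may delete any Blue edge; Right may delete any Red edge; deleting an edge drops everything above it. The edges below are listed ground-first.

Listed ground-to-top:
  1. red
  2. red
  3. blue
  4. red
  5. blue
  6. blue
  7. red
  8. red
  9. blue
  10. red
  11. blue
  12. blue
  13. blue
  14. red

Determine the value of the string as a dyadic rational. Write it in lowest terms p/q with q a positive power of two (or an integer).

-6563/4096

value_1 [r]  L=[·]  R=[0]  ⇒ -1
value_2 [rr]  L=[·]  R=[-1, 0]  ⇒ -2
value_3 [rrb]  L=[-2]  R=[-1, 0]  ⇒ -3/2
value_4 [rrbr]  L=[-2]  R=[-3/2, -1, 0]  ⇒ -7/4
value_5 [rrbrb]  L=[-2, -7/4]  R=[-3/2, -1, 0]  ⇒ -13/8
value_6 [rrbrbb]  L=[-2, -7/4, -13/8]  R=[-3/2, -1, 0]  ⇒ -25/16
value_7 [rrbrbbr]  L=[-2, -7/4, -13/8]  R=[-25/16, -3/2, -1, 0]  ⇒ -51/32
value_8 [rrbrbbrr]  L=[-2, -7/4, -13/8]  R=[-51/32, -25/16, -3/2, -1, 0]  ⇒ -103/64
value_9 [rrbrbbrrb]  L=[-2, -7/4, -13/8, -103/64]  R=[-51/32, -25/16, -3/2, -1, 0]  ⇒ -205/128
value_10 [rrbrbbrrbr]  L=[-2, -7/4, -13/8, -103/64]  R=[-205/128, -51/32, -25/16, -3/2, -1, 0]  ⇒ -411/256
value_11 [rrbrbbrrbrb]  L=[-2, -7/4, -13/8, -103/64, -411/256]  R=[-205/128, -51/32, -25/16, -3/2, -1, 0]  ⇒ -821/512
value_12 [rrbrbbrrbrbb]  L=[-2, -7/4, -13/8, -103/64, -411/256, -821/512]  R=[-205/128, -51/32, -25/16, -3/2, -1, 0]  ⇒ -1641/1024
value_13 [rrbrbbrrbrbbb]  L=[-2, -7/4, -13/8, -103/64, -411/256, -821/512, -1641/1024]  R=[-205/128, -51/32, -25/16, -3/2, -1, 0]  ⇒ -3281/2048
value_14 [rrbrbbrrbrbbbr]  L=[-2, -7/4, -13/8, -103/64, -411/256, -821/512, -1641/1024]  R=[-3281/2048, -205/128, -51/32, -25/16, -3/2, -1, 0]  ⇒ -6563/4096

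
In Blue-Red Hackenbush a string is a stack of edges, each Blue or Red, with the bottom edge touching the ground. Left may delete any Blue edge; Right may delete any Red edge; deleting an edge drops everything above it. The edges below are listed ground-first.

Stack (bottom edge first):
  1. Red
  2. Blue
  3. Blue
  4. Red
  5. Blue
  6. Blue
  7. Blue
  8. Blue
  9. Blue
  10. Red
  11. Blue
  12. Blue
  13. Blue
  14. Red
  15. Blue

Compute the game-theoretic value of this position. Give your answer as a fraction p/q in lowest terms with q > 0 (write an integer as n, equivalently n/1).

-4165/16384

R: Left { · }, Right { 0 } gives simplest -1
RB: Left { -1 }, Right { 0 } gives simplest -1/2
RBB: Left { -1, -1/2 }, Right { 0 } gives simplest -1/4
RBBR: Left { -1, -1/2 }, Right { -1/4, 0 } gives simplest -3/8
RBBRB: Left { -1, -1/2, -3/8 }, Right { -1/4, 0 } gives simplest -5/16
RBBRBB: Left { -1, -1/2, -3/8, -5/16 }, Right { -1/4, 0 } gives simplest -9/32
RBBRBBB: Left { -1, -1/2, -3/8, -5/16, -9/32 }, Right { -1/4, 0 } gives simplest -17/64
RBBRBBBB: Left { -1, -1/2, -3/8, -5/16, -9/32, -17/64 }, Right { -1/4, 0 } gives simplest -33/128
RBBRBBBBB: Left { -1, -1/2, -3/8, -5/16, -9/32, -17/64, -33/128 }, Right { -1/4, 0 } gives simplest -65/256
RBBRBBBBBR: Left { -1, -1/2, -3/8, -5/16, -9/32, -17/64, -33/128 }, Right { -65/256, -1/4, 0 } gives simplest -131/512
RBBRBBBBBRB: Left { -1, -1/2, -3/8, -5/16, -9/32, -17/64, -33/128, -131/512 }, Right { -65/256, -1/4, 0 } gives simplest -261/1024
RBBRBBBBBRBB: Left { -1, -1/2, -3/8, -5/16, -9/32, -17/64, -33/128, -131/512, -261/1024 }, Right { -65/256, -1/4, 0 } gives simplest -521/2048
RBBRBBBBBRBBB: Left { -1, -1/2, -3/8, -5/16, -9/32, -17/64, -33/128, -131/512, -261/1024, -521/2048 }, Right { -65/256, -1/4, 0 } gives simplest -1041/4096
RBBRBBBBBRBBBR: Left { -1, -1/2, -3/8, -5/16, -9/32, -17/64, -33/128, -131/512, -261/1024, -521/2048 }, Right { -1041/4096, -65/256, -1/4, 0 } gives simplest -2083/8192
RBBRBBBBBRBBBRB: Left { -1, -1/2, -3/8, -5/16, -9/32, -17/64, -33/128, -131/512, -261/1024, -521/2048, -2083/8192 }, Right { -1041/4096, -65/256, -1/4, 0 } gives simplest -4165/16384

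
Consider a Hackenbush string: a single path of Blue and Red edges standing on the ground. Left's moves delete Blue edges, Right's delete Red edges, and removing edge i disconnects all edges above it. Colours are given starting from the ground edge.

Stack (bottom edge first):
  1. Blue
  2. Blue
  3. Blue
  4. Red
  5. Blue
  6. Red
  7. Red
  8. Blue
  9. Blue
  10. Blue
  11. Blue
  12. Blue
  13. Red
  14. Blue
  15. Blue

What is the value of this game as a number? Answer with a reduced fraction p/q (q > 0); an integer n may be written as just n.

10743/4096

Prefix values for Blue Blue Blue Red Blue Red Red Blue Blue Blue Blue Blue Red Blue Blue via {L|R} + simplicity:
1 of 15 · B · max L 0 · min R +∞ — 1
2 of 15 · BB · max L 1 · min R +∞ — 2
3 of 15 · BBB · max L 2 · min R +∞ — 3
4 of 15 · BBBR · max L 2 · min R 3 — 5/2
5 of 15 · BBBRB · max L 5/2 · min R 3 — 11/4
6 of 15 · BBBRBR · max L 5/2 · min R 11/4 — 21/8
7 of 15 · BBBRBRR · max L 5/2 · min R 21/8 — 41/16
8 of 15 · BBBRBRRB · max L 41/16 · min R 21/8 — 83/32
9 of 15 · BBBRBRRBB · max L 83/32 · min R 21/8 — 167/64
10 of 15 · BBBRBRRBBB · max L 167/64 · min R 21/8 — 335/128
11 of 15 · BBBRBRRBBBB · max L 335/128 · min R 21/8 — 671/256
12 of 15 · BBBRBRRBBBBB · max L 671/256 · min R 21/8 — 1343/512
13 of 15 · BBBRBRRBBBBBR · max L 671/256 · min R 1343/512 — 2685/1024
14 of 15 · BBBRBRRBBBBBRB · max L 2685/1024 · min R 1343/512 — 5371/2048
15 of 15 · BBBRBRRBBBBBRBB · max L 5371/2048 · min R 1343/512 — 10743/4096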